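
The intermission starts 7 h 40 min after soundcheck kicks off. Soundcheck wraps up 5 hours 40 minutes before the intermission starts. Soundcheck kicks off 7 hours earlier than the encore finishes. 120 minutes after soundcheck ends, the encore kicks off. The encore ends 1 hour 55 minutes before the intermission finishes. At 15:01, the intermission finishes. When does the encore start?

10:06

The encore ends at 15:01 − 115 min = 13:06.
Soundcheck starts at 13:06 − 420 min = 06:06.
The intermission starts at 06:06 + 460 min = 13:46.
Soundcheck ends at 13:46 − 340 min = 08:06.
The encore starts at 08:06 + 120 min = 10:06.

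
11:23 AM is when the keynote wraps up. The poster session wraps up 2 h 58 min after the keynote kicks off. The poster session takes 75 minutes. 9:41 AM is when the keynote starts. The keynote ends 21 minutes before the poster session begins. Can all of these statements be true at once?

No

The poster session ends at 9:41 AM + 178 min = 12:39 PM.
The poster session starts at 12:39 PM − 75 min = 11:24 AM.
The keynote ends at 11:24 AM − 21 min = 11:03 AM.
But the keynote is also said to end at 11:23 AM — a 20-minute conflict.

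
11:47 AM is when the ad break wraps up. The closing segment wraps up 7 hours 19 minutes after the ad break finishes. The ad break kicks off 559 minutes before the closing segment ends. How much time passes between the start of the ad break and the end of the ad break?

The closing segment ends at 11:47 AM + 439 min = 7:06 PM.
The ad break starts at 7:06 PM − 559 min = 9:47 AM.
From 9:47 AM to 11:47 AM is 120 minutes.

120 minutes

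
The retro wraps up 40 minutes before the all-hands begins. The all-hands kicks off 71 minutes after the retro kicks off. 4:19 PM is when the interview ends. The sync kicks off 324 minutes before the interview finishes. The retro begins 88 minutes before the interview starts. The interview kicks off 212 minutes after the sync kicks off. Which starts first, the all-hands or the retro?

the retro

The sync starts at 4:19 PM − 324 min = 10:55 AM.
The interview starts at 10:55 AM + 212 min = 2:27 PM.
The retro starts at 2:27 PM − 88 min = 12:59 PM.
The all-hands starts at 12:59 PM + 71 min = 2:10 PM.
The all-hands starts at 2:10 PM and the retro starts at 12:59 PM, so the retro is first.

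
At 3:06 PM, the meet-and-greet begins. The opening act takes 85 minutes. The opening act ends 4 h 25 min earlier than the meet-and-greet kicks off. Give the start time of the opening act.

The opening act ends at 3:06 PM − 265 min = 10:41 AM.
The opening act starts at 10:41 AM − 85 min = 9:16 AM.

9:16 AM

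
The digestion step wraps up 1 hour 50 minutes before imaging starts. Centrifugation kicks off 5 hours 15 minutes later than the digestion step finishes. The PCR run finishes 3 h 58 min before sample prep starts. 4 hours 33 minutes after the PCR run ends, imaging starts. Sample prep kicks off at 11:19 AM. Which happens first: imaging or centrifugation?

The PCR run ends at 11:19 AM − 238 min = 7:21 AM.
Imaging starts at 7:21 AM + 273 min = 11:54 AM.
The digestion step ends at 11:54 AM − 110 min = 10:04 AM.
Centrifugation starts at 10:04 AM + 315 min = 3:19 PM.
Imaging starts at 11:54 AM and centrifugation starts at 3:19 PM, so imaging is first.

imaging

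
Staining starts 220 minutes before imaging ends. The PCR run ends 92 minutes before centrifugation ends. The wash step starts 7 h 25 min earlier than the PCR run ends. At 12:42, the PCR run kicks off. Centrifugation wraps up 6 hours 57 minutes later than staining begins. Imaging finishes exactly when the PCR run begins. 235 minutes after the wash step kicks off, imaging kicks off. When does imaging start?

10:57

Imaging ends at 12:42.
Staining starts at 12:42 − 220 min = 09:02.
Centrifugation ends at 09:02 + 417 min = 15:59.
The PCR run ends at 15:59 − 92 min = 14:27.
The wash step starts at 14:27 − 445 min = 07:02.
Imaging starts at 07:02 + 235 min = 10:57.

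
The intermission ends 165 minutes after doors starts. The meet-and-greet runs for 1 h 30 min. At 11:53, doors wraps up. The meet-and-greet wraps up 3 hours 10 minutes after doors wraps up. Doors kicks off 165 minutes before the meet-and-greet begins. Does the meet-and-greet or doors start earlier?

The meet-and-greet ends at 11:53 + 190 min = 15:03.
The meet-and-greet starts at 15:03 − 90 min = 13:33.
Doors starts at 13:33 − 165 min = 10:48.
The meet-and-greet starts at 13:33 and doors starts at 10:48, so doors is first.

doors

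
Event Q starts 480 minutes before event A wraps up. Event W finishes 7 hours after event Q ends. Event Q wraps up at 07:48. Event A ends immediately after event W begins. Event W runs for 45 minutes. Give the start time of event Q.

Event W ends at 07:48 + 420 min = 14:48.
Event W starts at 14:48 − 45 min = 14:03.
So event A ends at 14:03.
Event Q starts at 14:03 − 480 min = 06:03.

06:03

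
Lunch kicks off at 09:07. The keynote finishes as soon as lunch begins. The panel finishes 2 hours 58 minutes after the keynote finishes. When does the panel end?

The keynote ends at 09:07.
The panel ends at 09:07 + 178 min = 12:05.

12:05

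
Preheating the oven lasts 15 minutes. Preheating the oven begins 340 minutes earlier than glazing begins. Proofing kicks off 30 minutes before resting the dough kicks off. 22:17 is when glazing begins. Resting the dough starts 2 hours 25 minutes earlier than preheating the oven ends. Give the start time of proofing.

Preheating the oven starts at 22:17 − 340 min = 16:37.
Preheating the oven ends at 16:37 + 15 min = 16:52.
Resting the dough starts at 16:52 − 145 min = 14:27.
Proofing starts at 14:27 − 30 min = 13:57.

13:57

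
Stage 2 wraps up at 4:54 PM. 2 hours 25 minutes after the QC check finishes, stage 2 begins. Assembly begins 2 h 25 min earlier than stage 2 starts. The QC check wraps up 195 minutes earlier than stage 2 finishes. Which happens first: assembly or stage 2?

The QC check ends at 4:54 PM − 195 min = 1:39 PM.
Stage 2 starts at 1:39 PM + 145 min = 4:04 PM.
Assembly starts at 4:04 PM − 145 min = 1:39 PM.
Assembly starts at 1:39 PM and stage 2 starts at 4:04 PM, so assembly is first.

assembly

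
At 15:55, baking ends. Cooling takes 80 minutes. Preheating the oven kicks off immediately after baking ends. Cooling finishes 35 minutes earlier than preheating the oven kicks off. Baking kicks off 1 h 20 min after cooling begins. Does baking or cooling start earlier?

cooling

Preheating the oven starts at 15:55.
Cooling ends at 15:55 − 35 min = 15:20.
Cooling starts at 15:20 − 80 min = 14:00.
Baking starts at 14:00 + 80 min = 15:20.
Baking starts at 15:20 and cooling starts at 14:00, so cooling is first.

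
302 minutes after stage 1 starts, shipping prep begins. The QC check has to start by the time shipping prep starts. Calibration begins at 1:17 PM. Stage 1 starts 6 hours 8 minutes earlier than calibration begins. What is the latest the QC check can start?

12:11 PM

Stage 1 starts at 1:17 PM − 368 min = 7:09 AM.
Shipping prep starts at 7:09 AM + 302 min = 12:11 PM.
The QC check is bounded by shipping prep, so the latest it can start is 12:11 PM.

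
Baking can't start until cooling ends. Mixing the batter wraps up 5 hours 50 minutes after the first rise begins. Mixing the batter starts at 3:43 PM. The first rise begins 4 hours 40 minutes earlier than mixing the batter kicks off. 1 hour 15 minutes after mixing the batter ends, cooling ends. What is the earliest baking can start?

6:08 PM

The first rise starts at 3:43 PM − 280 min = 11:03 AM.
Mixing the batter ends at 11:03 AM + 350 min = 4:53 PM.
Cooling ends at 4:53 PM + 75 min = 6:08 PM.
Baking is bounded by cooling, so the earliest it can start is 6:08 PM.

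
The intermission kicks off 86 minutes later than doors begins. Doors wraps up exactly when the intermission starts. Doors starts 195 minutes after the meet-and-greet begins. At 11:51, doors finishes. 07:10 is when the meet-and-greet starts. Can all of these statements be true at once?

Yes

Doors starts at 07:10 + 195 min = 10:25.
The intermission starts at 10:25 + 86 min = 11:51.
So doors ends at 11:51.
That matches the stated 11:51, so the schedule is consistent.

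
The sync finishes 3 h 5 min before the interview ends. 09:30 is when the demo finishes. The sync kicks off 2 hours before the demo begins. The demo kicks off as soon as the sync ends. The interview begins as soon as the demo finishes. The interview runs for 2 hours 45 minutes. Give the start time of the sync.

07:10

The interview starts at 09:30.
The interview ends at 09:30 + 165 min = 12:15.
The sync ends at 12:15 − 185 min = 09:10.
So the demo starts at 09:10.
The sync starts at 09:10 − 120 min = 07:10.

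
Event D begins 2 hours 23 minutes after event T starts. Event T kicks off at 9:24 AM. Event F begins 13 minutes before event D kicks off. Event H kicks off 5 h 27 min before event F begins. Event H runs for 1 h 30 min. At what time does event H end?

Event D starts at 9:24 AM + 143 min = 11:47 AM.
Event F starts at 11:47 AM − 13 min = 11:34 AM.
Event H starts at 11:34 AM − 327 min = 6:07 AM.
Event H ends at 6:07 AM + 90 min = 7:37 AM.

7:37 AM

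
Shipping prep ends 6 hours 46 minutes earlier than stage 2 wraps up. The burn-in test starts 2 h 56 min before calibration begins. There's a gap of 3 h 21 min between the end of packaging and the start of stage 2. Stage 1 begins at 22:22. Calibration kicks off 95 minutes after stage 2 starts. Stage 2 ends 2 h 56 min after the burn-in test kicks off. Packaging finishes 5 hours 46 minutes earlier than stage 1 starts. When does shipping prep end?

14:46

Packaging ends at 22:22 − 346 min = 16:36.
Stage 2 starts at 16:36 + 201 min = 19:57.
Calibration starts at 19:57 + 95 min = 21:32.
The burn-in test starts at 21:32 − 176 min = 18:36.
Stage 2 ends at 18:36 + 176 min = 21:32.
Shipping prep ends at 21:32 − 406 min = 14:46.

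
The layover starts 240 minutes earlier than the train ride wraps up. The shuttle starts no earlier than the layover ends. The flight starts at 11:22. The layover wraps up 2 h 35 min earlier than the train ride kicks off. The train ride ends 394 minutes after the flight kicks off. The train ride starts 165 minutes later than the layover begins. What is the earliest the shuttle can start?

The train ride ends at 11:22 + 394 min = 17:56.
The layover starts at 17:56 − 240 min = 13:56.
The train ride starts at 13:56 + 165 min = 16:41.
The layover ends at 16:41 − 155 min = 14:06.
The shuttle is bounded by the layover, so the earliest it can start is 14:06.

14:06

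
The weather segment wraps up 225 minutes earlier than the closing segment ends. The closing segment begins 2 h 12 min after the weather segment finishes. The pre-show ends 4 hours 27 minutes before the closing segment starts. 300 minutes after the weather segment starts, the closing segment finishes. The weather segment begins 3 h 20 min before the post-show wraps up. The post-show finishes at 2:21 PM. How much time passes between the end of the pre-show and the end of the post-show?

The weather segment starts at 2:21 PM − 200 min = 11:01 AM.
The closing segment ends at 11:01 AM + 300 min = 4:01 PM.
The weather segment ends at 4:01 PM − 225 min = 12:16 PM.
The closing segment starts at 12:16 PM + 132 min = 2:28 PM.
The pre-show ends at 2:28 PM − 267 min = 10:01 AM.
From 10:01 AM to 2:21 PM is 4 hours 20 minutes.

4 hours 20 minutes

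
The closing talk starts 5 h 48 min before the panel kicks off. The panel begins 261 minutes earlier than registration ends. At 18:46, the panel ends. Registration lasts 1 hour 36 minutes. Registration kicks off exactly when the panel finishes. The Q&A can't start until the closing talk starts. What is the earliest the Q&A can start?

10:13

Registration starts at 18:46.
Registration ends at 18:46 + 96 min = 20:22.
The panel starts at 20:22 − 261 min = 16:01.
The closing talk starts at 16:01 − 348 min = 10:13.
The Q&A is bounded by the closing talk, so the earliest it can start is 10:13.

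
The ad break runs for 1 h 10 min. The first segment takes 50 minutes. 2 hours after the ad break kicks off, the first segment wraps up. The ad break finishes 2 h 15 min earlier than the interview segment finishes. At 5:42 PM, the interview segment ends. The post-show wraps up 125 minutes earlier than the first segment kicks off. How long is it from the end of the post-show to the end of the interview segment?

4 h 20 min

The ad break ends at 5:42 PM − 135 min = 3:27 PM.
The ad break starts at 3:27 PM − 70 min = 2:17 PM.
The first segment ends at 2:17 PM + 120 min = 4:17 PM.
The first segment starts at 4:17 PM − 50 min = 3:27 PM.
The post-show ends at 3:27 PM − 125 min = 1:22 PM.
From 1:22 PM to 5:42 PM is 4 h 20 min.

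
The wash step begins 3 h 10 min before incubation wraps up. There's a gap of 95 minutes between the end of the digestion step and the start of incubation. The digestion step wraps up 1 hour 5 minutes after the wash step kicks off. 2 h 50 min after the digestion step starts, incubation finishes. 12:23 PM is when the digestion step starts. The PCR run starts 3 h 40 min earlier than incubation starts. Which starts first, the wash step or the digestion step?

the wash step

Incubation ends at 12:23 PM + 170 min = 3:13 PM.
The wash step starts at 3:13 PM − 190 min = 12:03 PM.
The wash step starts at 12:03 PM and the digestion step starts at 12:23 PM, so the wash step is first.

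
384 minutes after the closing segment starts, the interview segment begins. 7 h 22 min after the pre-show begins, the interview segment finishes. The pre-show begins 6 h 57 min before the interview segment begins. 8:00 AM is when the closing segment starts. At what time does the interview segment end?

2:49 PM

The interview segment starts at 8:00 AM + 384 min = 2:24 PM.
The pre-show starts at 2:24 PM − 417 min = 7:27 AM.
The interview segment ends at 7:27 AM + 442 min = 2:49 PM.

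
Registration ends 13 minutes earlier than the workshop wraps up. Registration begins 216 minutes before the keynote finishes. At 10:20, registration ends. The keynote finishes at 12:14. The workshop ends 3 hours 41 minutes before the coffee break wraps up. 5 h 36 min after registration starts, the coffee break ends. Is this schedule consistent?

Yes

Registration starts at 12:14 − 216 min = 08:38.
The coffee break ends at 08:38 + 336 min = 14:14.
The workshop ends at 14:14 − 221 min = 10:33.
Registration ends at 10:33 − 13 min = 10:20.
That matches the stated 10:20, so the schedule is consistent.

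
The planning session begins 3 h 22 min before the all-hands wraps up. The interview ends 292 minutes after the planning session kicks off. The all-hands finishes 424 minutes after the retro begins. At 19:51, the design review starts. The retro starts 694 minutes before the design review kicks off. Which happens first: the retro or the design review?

The retro starts at 19:51 − 694 min = 08:17.
The retro starts at 08:17 and the design review starts at 19:51, so the retro is first.

the retro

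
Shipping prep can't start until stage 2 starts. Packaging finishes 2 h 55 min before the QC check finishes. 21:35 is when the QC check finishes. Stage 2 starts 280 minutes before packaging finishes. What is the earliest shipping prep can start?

Packaging ends at 21:35 − 175 min = 18:40.
Stage 2 starts at 18:40 − 280 min = 14:00.
Shipping prep is bounded by stage 2, so the earliest it can start is 14:00.

14:00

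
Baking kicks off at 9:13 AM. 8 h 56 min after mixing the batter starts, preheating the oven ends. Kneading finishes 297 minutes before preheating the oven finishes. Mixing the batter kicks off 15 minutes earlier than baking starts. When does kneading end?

Mixing the batter starts at 9:13 AM − 15 min = 8:58 AM.
Preheating the oven ends at 8:58 AM + 536 min = 5:54 PM.
Kneading ends at 5:54 PM − 297 min = 12:57 PM.

12:57 PM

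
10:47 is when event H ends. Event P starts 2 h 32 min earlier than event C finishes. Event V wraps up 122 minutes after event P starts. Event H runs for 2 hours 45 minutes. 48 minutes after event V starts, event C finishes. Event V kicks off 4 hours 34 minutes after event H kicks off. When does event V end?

12:54

Event H starts at 10:47 − 165 min = 08:02.
Event V starts at 08:02 + 274 min = 12:36.
Event C ends at 12:36 + 48 min = 13:24.
Event P starts at 13:24 − 152 min = 10:52.
Event V ends at 10:52 + 122 min = 12:54.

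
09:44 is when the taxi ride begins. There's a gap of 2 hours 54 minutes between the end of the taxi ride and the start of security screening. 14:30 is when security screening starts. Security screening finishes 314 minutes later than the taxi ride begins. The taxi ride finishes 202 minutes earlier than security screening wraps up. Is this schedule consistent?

Security screening ends at 09:44 + 314 min = 14:58.
The taxi ride ends at 14:58 − 202 min = 11:36.
Security screening starts at 11:36 + 174 min = 14:30.
That matches the stated 14:30, so the schedule is consistent.

Yes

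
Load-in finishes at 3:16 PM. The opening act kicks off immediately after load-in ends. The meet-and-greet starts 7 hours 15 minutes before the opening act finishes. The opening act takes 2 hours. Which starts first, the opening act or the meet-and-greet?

The opening act starts at 3:16 PM.
The opening act ends at 3:16 PM + 120 min = 5:16 PM.
The meet-and-greet starts at 5:16 PM − 435 min = 10:01 AM.
The opening act starts at 3:16 PM and the meet-and-greet starts at 10:01 AM, so the meet-and-greet is first.

the meet-and-greet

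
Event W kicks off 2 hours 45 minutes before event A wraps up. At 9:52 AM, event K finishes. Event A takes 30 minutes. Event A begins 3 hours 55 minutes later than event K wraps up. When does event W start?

Event A starts at 9:52 AM + 235 min = 1:47 PM.
Event A ends at 1:47 PM + 30 min = 2:17 PM.
Event W starts at 2:17 PM − 165 min = 11:32 AM.

11:32 AM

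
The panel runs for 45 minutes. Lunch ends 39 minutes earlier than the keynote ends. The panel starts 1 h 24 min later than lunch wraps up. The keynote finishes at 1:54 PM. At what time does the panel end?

3:24 PM

Lunch ends at 1:54 PM − 39 min = 1:15 PM.
The panel starts at 1:15 PM + 84 min = 2:39 PM.
The panel ends at 2:39 PM + 45 min = 3:24 PM.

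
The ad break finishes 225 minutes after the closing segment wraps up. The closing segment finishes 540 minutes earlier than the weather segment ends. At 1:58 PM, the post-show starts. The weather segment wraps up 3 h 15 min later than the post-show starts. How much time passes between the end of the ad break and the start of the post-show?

The weather segment ends at 1:58 PM + 195 min = 5:13 PM.
The closing segment ends at 5:13 PM − 540 min = 8:13 AM.
The ad break ends at 8:13 AM + 225 min = 11:58 AM.
From 11:58 AM to 1:58 PM is 2 hours.

2 hours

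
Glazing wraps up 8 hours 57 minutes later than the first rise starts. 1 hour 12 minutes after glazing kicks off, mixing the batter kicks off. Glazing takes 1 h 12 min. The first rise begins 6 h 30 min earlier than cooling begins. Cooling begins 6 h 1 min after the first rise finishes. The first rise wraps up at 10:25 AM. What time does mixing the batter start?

6:53 PM

Cooling starts at 10:25 AM + 361 min = 4:26 PM.
The first rise starts at 4:26 PM − 390 min = 9:56 AM.
Glazing ends at 9:56 AM + 537 min = 6:53 PM.
Glazing starts at 6:53 PM − 72 min = 5:41 PM.
Mixing the batter starts at 5:41 PM + 72 min = 6:53 PM.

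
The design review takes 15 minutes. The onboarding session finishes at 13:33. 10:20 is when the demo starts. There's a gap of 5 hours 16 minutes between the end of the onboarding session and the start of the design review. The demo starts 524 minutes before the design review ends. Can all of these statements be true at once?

Yes

The design review starts at 13:33 + 316 min = 18:49.
The design review ends at 18:49 + 15 min = 19:04.
The demo starts at 19:04 − 524 min = 10:20.
That matches the stated 10:20, so the schedule is consistent.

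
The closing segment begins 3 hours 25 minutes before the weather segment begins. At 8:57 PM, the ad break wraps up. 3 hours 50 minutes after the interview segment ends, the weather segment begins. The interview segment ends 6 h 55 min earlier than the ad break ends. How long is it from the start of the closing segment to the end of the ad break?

The interview segment ends at 8:57 PM − 415 min = 2:02 PM.
The weather segment starts at 2:02 PM + 230 min = 5:52 PM.
The closing segment starts at 5:52 PM − 205 min = 2:27 PM.
From 2:27 PM to 8:57 PM is 390 minutes.

390 minutes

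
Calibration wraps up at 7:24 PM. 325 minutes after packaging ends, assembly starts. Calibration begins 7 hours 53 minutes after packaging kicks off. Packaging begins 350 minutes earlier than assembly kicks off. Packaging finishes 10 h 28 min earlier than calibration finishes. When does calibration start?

Packaging ends at 7:24 PM − 628 min = 8:56 AM.
Assembly starts at 8:56 AM + 325 min = 2:21 PM.
Packaging starts at 2:21 PM − 350 min = 8:31 AM.
Calibration starts at 8:31 AM + 473 min = 4:24 PM.

4:24 PM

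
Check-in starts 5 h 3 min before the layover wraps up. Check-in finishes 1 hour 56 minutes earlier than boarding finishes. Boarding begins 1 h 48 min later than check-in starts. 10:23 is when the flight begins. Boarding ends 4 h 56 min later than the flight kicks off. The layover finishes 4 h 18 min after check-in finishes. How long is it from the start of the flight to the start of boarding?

243 minutes

Boarding ends at 10:23 + 296 min = 15:19.
Check-in ends at 15:19 − 116 min = 13:23.
The layover ends at 13:23 + 258 min = 17:41.
Check-in starts at 17:41 − 303 min = 12:38.
Boarding starts at 12:38 + 108 min = 14:26.
From 10:23 to 14:26 is 243 minutes.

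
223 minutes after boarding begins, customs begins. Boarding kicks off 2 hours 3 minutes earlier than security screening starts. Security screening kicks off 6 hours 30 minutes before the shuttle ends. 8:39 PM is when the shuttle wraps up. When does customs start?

3:49 PM

Security screening starts at 8:39 PM − 390 min = 2:09 PM.
Boarding starts at 2:09 PM − 123 min = 12:06 PM.
Customs starts at 12:06 PM + 223 min = 3:49 PM.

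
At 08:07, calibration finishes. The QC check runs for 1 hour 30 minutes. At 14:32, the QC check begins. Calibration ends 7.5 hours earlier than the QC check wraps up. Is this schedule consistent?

No

The QC check ends at 14:32 + 90 min = 16:02.
Calibration ends at 16:02 − 450 min = 08:32.
But calibration is also said to end at 08:07 — a 25-minute conflict.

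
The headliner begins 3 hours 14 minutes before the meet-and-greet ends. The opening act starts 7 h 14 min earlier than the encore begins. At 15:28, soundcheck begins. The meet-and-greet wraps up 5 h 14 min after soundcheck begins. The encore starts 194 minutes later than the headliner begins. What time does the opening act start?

The meet-and-greet ends at 15:28 + 314 min = 20:42.
The headliner starts at 20:42 − 194 min = 17:28.
The encore starts at 17:28 + 194 min = 20:42.
The opening act starts at 20:42 − 434 min = 13:28.

13:28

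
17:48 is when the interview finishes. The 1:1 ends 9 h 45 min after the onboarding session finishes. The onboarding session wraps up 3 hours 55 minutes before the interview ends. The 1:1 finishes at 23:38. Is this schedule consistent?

The onboarding session ends at 17:48 − 235 min = 13:53.
The 1:1 ends at 13:53 + 585 min = 23:38.
That matches the stated 23:38, so the schedule is consistent.

Yes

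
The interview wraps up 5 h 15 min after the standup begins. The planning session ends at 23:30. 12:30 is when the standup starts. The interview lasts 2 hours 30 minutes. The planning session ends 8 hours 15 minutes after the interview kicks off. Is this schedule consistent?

Yes

The interview ends at 12:30 + 315 min = 17:45.
The interview starts at 17:45 − 150 min = 15:15.
The planning session ends at 15:15 + 495 min = 23:30.
That matches the stated 23:30, so the schedule is consistent.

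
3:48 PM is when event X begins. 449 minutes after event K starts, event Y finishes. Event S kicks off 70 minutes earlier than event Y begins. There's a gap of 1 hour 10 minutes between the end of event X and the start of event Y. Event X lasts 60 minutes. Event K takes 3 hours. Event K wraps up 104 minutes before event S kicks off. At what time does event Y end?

Event X ends at 3:48 PM + 60 min = 4:48 PM.
Event Y starts at 4:48 PM + 70 min = 5:58 PM.
Event S starts at 5:58 PM − 70 min = 4:48 PM.
Event K ends at 4:48 PM − 104 min = 3:04 PM.
Event K starts at 3:04 PM − 180 min = 12:04 PM.
Event Y ends at 12:04 PM + 449 min = 7:33 PM.

7:33 PM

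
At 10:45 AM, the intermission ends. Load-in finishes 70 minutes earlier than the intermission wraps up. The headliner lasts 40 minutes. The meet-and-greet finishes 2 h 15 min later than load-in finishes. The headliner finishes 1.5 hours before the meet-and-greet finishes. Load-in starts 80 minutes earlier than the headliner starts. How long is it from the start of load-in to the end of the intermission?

Load-in ends at 10:45 AM − 70 min = 9:35 AM.
The meet-and-greet ends at 9:35 AM + 135 min = 11:50 AM.
The headliner ends at 11:50 AM − 90 min = 10:20 AM.
The headliner starts at 10:20 AM − 40 min = 9:40 AM.
Load-in starts at 9:40 AM − 80 min = 8:20 AM.
From 8:20 AM to 10:45 AM is 2 hours 25 minutes.

2 hours 25 minutes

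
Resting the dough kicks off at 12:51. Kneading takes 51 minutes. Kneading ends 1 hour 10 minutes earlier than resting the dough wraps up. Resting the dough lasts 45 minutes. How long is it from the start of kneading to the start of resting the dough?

1 hour 16 minutes

Resting the dough ends at 12:51 + 45 min = 13:36.
Kneading ends at 13:36 − 70 min = 12:26.
Kneading starts at 12:26 − 51 min = 11:35.
From 11:35 to 12:51 is 1 hour 16 minutes.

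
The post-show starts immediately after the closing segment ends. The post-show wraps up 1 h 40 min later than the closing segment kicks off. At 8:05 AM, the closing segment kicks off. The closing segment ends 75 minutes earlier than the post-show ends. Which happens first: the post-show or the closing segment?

the closing segment

The post-show ends at 8:05 AM + 100 min = 9:45 AM.
The closing segment ends at 9:45 AM − 75 min = 8:30 AM.
So the post-show starts at 8:30 AM.
The post-show starts at 8:30 AM and the closing segment starts at 8:05 AM, so the closing segment is first.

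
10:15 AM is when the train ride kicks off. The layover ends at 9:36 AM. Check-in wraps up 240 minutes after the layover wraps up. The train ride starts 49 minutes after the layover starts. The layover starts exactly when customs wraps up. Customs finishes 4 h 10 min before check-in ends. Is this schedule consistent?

Yes

Check-in ends at 9:36 AM + 240 min = 1:36 PM.
Customs ends at 1:36 PM − 250 min = 9:26 AM.
So the layover starts at 9:26 AM.
The train ride starts at 9:26 AM + 49 min = 10:15 AM.
That matches the stated 10:15 AM, so the schedule is consistent.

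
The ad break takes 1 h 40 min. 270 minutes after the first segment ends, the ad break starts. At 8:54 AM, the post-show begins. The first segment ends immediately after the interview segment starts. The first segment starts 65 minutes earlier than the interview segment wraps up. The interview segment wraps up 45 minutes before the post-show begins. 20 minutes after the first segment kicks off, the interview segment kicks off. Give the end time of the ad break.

The interview segment ends at 8:54 AM − 45 min = 8:09 AM.
The first segment starts at 8:09 AM − 65 min = 7:04 AM.
The interview segment starts at 7:04 AM + 20 min = 7:24 AM.
So the first segment ends at 7:24 AM.
The ad break starts at 7:24 AM + 270 min = 11:54 AM.
The ad break ends at 11:54 AM + 100 min = 1:34 PM.

1:34 PM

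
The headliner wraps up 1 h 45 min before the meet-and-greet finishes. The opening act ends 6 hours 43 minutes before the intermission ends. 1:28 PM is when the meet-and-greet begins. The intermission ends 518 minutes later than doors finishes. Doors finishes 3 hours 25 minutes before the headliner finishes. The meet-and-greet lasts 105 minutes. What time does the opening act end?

The meet-and-greet ends at 1:28 PM + 105 min = 3:13 PM.
The headliner ends at 3:13 PM − 105 min = 1:28 PM.
Doors ends at 1:28 PM − 205 min = 10:03 AM.
The intermission ends at 10:03 AM + 518 min = 6:41 PM.
The opening act ends at 6:41 PM − 403 min = 11:58 AM.

11:58 AM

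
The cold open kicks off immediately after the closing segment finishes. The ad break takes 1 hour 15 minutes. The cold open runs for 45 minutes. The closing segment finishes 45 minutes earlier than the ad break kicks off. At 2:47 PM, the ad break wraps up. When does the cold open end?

The ad break starts at 2:47 PM − 75 min = 1:32 PM.
The closing segment ends at 1:32 PM − 45 min = 12:47 PM.
So the cold open starts at 12:47 PM.
The cold open ends at 12:47 PM + 45 min = 1:32 PM.

1:32 PM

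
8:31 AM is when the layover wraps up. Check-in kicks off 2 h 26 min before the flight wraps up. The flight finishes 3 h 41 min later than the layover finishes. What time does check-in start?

The flight ends at 8:31 AM + 221 min = 12:12 PM.
Check-in starts at 12:12 PM − 146 min = 9:46 AM.

9:46 AM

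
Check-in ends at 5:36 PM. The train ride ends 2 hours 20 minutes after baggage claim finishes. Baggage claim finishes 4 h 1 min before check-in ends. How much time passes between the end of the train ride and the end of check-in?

1 h 41 min

Baggage claim ends at 5:36 PM − 241 min = 1:35 PM.
The train ride ends at 1:35 PM + 140 min = 3:55 PM.
From 3:55 PM to 5:36 PM is 1 h 41 min.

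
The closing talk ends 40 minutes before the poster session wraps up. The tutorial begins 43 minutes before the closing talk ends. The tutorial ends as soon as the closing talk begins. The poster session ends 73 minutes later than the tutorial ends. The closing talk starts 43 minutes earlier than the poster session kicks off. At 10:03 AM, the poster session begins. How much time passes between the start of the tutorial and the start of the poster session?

53 minutes

The closing talk starts at 10:03 AM − 43 min = 9:20 AM.
So the tutorial ends at 9:20 AM.
The poster session ends at 9:20 AM + 73 min = 10:33 AM.
The closing talk ends at 10:33 AM − 40 min = 9:53 AM.
The tutorial starts at 9:53 AM − 43 min = 9:10 AM.
From 9:10 AM to 10:03 AM is 53 minutes.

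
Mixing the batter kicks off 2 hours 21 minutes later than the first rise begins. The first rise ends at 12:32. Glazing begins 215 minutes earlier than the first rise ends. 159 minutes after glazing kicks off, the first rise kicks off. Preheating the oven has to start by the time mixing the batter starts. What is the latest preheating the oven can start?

13:57

Glazing starts at 12:32 − 215 min = 08:57.
The first rise starts at 08:57 + 159 min = 11:36.
Mixing the batter starts at 11:36 + 141 min = 13:57.
Preheating the oven is bounded by mixing the batter, so the latest it can start is 13:57.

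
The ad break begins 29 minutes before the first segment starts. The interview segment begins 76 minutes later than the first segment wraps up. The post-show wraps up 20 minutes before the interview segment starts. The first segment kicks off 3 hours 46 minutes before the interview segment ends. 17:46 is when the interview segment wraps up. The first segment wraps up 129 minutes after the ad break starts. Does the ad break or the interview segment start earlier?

the ad break

The first segment starts at 17:46 − 226 min = 14:00.
The ad break starts at 14:00 − 29 min = 13:31.
The first segment ends at 13:31 + 129 min = 15:40.
The interview segment starts at 15:40 + 76 min = 16:56.
The ad break starts at 13:31 and the interview segment starts at 16:56, so the ad break is first.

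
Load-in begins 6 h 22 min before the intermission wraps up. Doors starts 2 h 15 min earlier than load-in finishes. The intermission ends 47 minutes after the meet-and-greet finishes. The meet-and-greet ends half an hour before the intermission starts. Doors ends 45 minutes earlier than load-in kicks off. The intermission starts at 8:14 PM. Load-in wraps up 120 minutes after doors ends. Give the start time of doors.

The meet-and-greet ends at 8:14 PM − 30 min = 7:44 PM.
The intermission ends at 7:44 PM + 47 min = 8:31 PM.
Load-in starts at 8:31 PM − 382 min = 2:09 PM.
Doors ends at 2:09 PM − 45 min = 1:24 PM.
Load-in ends at 1:24 PM + 120 min = 3:24 PM.
Doors starts at 3:24 PM − 135 min = 1:09 PM.

1:09 PM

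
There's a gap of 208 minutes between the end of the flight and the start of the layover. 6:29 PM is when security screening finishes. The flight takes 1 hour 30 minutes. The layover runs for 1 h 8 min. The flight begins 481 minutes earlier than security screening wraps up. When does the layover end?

The flight starts at 6:29 PM − 481 min = 10:28 AM.
The flight ends at 10:28 AM + 90 min = 11:58 AM.
The layover starts at 11:58 AM + 208 min = 3:26 PM.
The layover ends at 3:26 PM + 68 min = 4:34 PM.

4:34 PM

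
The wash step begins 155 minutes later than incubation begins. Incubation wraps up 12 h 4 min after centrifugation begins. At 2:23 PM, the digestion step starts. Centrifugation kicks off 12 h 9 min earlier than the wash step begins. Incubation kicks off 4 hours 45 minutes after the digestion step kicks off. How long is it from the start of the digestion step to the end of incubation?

Incubation starts at 2:23 PM + 285 min = 7:08 PM.
The wash step starts at 7:08 PM + 155 min = 9:43 PM.
Centrifugation starts at 9:43 PM − 729 min = 9:34 AM.
Incubation ends at 9:34 AM + 724 min = 9:38 PM.
From 2:23 PM to 9:38 PM is 7 hours 15 minutes.

7 hours 15 minutes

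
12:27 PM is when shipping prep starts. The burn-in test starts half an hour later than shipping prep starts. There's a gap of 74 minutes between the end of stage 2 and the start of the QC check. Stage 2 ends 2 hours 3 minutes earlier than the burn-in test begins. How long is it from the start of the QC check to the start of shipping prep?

The burn-in test starts at 12:27 PM + 30 min = 12:57 PM.
Stage 2 ends at 12:57 PM − 123 min = 10:54 AM.
The QC check starts at 10:54 AM + 74 min = 12:08 PM.
From 12:08 PM to 12:27 PM is 19 minutes.

19 minutes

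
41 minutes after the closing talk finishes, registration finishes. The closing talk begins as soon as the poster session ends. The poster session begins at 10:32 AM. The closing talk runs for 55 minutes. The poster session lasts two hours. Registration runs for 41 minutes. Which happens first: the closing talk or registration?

The poster session ends at 10:32 AM + 120 min = 12:32 PM.
So the closing talk starts at 12:32 PM.
The closing talk ends at 12:32 PM + 55 min = 1:27 PM.
Registration ends at 1:27 PM + 41 min = 2:08 PM.
Registration starts at 2:08 PM − 41 min = 1:27 PM.
The closing talk starts at 12:32 PM and registration starts at 1:27 PM, so the closing talk is first.

the closing talk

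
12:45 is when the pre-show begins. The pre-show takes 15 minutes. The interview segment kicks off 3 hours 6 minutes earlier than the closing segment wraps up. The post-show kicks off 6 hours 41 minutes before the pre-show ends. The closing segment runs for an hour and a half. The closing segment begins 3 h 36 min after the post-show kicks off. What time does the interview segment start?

The pre-show ends at 12:45 + 15 min = 13:00.
The post-show starts at 13:00 − 401 min = 06:19.
The closing segment starts at 06:19 + 216 min = 09:55.
The closing segment ends at 09:55 + 90 min = 11:25.
The interview segment starts at 11:25 − 186 min = 08:19.

08:19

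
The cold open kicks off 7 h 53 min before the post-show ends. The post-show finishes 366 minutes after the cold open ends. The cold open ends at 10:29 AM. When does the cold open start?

The post-show ends at 10:29 AM + 366 min = 4:35 PM.
The cold open starts at 4:35 PM − 473 min = 8:42 AM.

8:42 AM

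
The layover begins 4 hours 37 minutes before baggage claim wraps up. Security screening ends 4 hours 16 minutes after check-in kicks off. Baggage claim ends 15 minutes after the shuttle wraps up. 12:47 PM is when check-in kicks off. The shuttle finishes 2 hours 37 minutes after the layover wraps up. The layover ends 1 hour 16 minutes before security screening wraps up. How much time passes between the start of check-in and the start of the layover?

1 hour 15 minutes

Security screening ends at 12:47 PM + 256 min = 5:03 PM.
The layover ends at 5:03 PM − 76 min = 3:47 PM.
The shuttle ends at 3:47 PM + 157 min = 6:24 PM.
Baggage claim ends at 6:24 PM + 15 min = 6:39 PM.
The layover starts at 6:39 PM − 277 min = 2:02 PM.
From 12:47 PM to 2:02 PM is 1 hour 15 minutes.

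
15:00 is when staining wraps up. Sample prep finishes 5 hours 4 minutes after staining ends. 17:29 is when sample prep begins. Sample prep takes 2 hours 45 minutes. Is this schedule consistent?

Sample prep ends at 15:00 + 304 min = 20:04.
Sample prep starts at 20:04 − 165 min = 17:19.
But sample prep is also said to start at 17:29 — a 10-minute conflict.

No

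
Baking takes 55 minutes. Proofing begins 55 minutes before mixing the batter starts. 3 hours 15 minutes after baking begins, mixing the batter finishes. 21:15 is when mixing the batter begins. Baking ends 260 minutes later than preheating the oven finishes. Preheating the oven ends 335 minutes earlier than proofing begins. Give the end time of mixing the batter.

Proofing starts at 21:15 − 55 min = 20:20.
Preheating the oven ends at 20:20 − 335 min = 14:45.
Baking ends at 14:45 + 260 min = 19:05.
Baking starts at 19:05 − 55 min = 18:10.
Mixing the batter ends at 18:10 + 195 min = 21:25.

21:25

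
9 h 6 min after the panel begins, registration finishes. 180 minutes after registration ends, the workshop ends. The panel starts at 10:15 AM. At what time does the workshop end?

10:21 PM

Registration ends at 10:15 AM + 546 min = 7:21 PM.
The workshop ends at 7:21 PM + 180 min = 10:21 PM.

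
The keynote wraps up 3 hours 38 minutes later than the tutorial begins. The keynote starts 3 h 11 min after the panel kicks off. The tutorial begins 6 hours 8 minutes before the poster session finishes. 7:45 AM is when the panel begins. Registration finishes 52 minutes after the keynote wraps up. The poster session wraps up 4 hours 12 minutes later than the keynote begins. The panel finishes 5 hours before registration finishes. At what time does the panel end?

The keynote starts at 7:45 AM + 191 min = 10:56 AM.
The poster session ends at 10:56 AM + 252 min = 3:08 PM.
The tutorial starts at 3:08 PM − 368 min = 9:00 AM.
The keynote ends at 9:00 AM + 218 min = 12:38 PM.
Registration ends at 12:38 PM + 52 min = 1:30 PM.
The panel ends at 1:30 PM − 300 min = 8:30 AM.

8:30 AM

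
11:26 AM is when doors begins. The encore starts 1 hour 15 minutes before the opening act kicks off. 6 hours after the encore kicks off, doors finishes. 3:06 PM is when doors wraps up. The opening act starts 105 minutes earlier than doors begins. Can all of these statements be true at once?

The opening act starts at 11:26 AM − 105 min = 9:41 AM.
The encore starts at 9:41 AM − 75 min = 8:26 AM.
Doors ends at 8:26 AM + 360 min = 2:26 PM.
But doors is also said to end at 3:06 PM — a 40-minute conflict.

No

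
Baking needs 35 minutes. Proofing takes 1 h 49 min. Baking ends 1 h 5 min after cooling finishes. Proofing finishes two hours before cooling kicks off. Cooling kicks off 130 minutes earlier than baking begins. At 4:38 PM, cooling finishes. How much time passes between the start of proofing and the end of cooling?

329 minutes

Baking ends at 4:38 PM + 65 min = 5:43 PM.
Baking starts at 5:43 PM − 35 min = 5:08 PM.
Cooling starts at 5:08 PM − 130 min = 2:58 PM.
Proofing ends at 2:58 PM − 120 min = 12:58 PM.
Proofing starts at 12:58 PM − 109 min = 11:09 AM.
From 11:09 AM to 4:38 PM is 329 minutes.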